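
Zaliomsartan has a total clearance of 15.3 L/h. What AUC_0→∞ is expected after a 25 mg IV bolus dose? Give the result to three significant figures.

AUC_0→∞ = Dose_iv / CL
        = 25 / 15.3 = 1.63399 mg/L·h

AUC = 1.63 mg/L·h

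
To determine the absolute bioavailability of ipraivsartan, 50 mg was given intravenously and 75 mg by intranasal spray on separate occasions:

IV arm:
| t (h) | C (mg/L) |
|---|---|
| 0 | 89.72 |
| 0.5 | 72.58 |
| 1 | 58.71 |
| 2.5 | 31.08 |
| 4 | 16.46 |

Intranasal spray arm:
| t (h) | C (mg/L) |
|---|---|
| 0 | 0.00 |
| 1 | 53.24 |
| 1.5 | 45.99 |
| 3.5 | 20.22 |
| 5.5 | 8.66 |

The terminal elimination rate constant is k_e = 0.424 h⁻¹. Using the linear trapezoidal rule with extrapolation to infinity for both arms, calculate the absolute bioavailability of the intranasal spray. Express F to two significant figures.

F = 0.52

Trapezoidal AUC_0→4 (IV):
  [0→0.5]: (89.72+72.58)/2 × 0.5 = 40.575
  [0.5→1]: (72.58+58.71)/2 × 0.5 = 32.8225
  [1→2.5]: (58.71+31.08)/2 × 1.5 = 67.3425
  [2.5→4]: (31.08+16.46)/2 × 1.5 = 35.655
  Sum = 176.395 mg/L·h
IV tail: 16.46/0.424 = 38.821; AUC_iv,0→∞ = 176.395 + 38.821 = 215.216 mg/L·h
Trapezoidal AUC_0→5.5 (intranasal spray):
  [0→1]: (0.00+53.24)/2 × 1 = 26.62
  [1→1.5]: (53.24+45.99)/2 × 0.5 = 24.8075
  [1.5→3.5]: (45.99+20.22)/2 × 2 = 66.21
  [3.5→5.5]: (20.22+8.66)/2 × 2 = 28.88
  Sum = 146.5175 mg/L·h
intranasal spray tail: 8.66/0.424 = 20.425; AUC_ev,0→∞ = 146.5175 + 20.425 = 166.9425 mg/L·h
F = (AUC_ev/D_ev)/(AUC_iv/D_iv) = (166.9425/75)/(215.216/50) = 2.2259/4.30432 = 0.5171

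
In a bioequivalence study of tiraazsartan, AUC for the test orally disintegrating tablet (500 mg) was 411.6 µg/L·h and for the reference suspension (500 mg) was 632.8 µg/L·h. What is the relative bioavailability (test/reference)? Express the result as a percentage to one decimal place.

F_rel = 65.0%

F_rel = (AUC_test/D_test) / (AUC_ref/D_ref)
      = (411.6/500) / (632.8/500)
      = 0.8232 / 1.2656 = 0.6504 = 65.04%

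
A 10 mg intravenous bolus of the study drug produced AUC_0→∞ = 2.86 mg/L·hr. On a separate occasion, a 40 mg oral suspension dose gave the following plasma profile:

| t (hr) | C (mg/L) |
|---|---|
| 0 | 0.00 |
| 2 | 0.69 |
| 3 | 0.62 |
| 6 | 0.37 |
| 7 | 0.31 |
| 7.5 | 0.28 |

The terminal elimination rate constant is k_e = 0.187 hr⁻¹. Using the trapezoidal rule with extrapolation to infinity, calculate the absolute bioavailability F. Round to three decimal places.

F = 0.421

Trapezoidal AUC_0→7.5 (oral suspension):
  [0→2]: (0.00+0.69)/2 × 2 = 0.69
  [2→3]: (0.69+0.62)/2 × 1 = 0.655
  [3→6]: (0.62+0.37)/2 × 3 = 1.485
  [6→7]: (0.37+0.31)/2 × 1 = 0.34
  [7→7.5]: (0.31+0.28)/2 × 0.5 = 0.1475
  Sum = 3.3175 mg/L·hr
Tail: C_last/k_e = 0.28/0.187 = 1.497
AUC_0→∞ (oral suspension) = 3.3175 + 1.497 = 4.8145 mg/L·hr
F = (AUC_ev/D_ev)/(AUC_iv/D_iv) = (4.8145/40)/(2.86/10) = 0.1203625/0.286 = 0.4208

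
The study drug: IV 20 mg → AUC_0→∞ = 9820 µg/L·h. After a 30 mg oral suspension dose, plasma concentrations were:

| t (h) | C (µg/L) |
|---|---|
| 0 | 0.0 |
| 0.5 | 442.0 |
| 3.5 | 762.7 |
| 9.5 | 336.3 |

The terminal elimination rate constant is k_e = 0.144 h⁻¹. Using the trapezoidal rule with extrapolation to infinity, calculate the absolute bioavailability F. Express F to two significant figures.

F = 0.51

Trapezoidal AUC_0→9.5 (oral suspension):
  [0→0.5]: (0.0+442.0)/2 × 0.5 = 110.5
  [0.5→3.5]: (442.0+762.7)/2 × 3 = 1807.05
  [3.5→9.5]: (762.7+336.3)/2 × 6 = 3297.0
  Sum = 5214.55 µg/L·h
Tail: C_last/k_e = 336.3/0.144 = 2335.417
AUC_0→∞ (oral suspension) = 5214.55 + 2335.417 = 7549.967 µg/L·h
F = (AUC_ev/D_ev)/(AUC_iv/D_iv) = (7549.967/30)/(9820/20) = 251.666/491 = 0.5126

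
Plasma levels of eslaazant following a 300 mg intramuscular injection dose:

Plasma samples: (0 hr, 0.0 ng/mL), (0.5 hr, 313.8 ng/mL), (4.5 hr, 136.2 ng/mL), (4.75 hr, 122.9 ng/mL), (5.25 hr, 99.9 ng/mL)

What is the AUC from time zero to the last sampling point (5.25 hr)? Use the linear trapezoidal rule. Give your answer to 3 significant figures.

Trapezoidal AUC_0→5.25:
  [0→0.5]: (0.0+313.8)/2 × 0.5 = 78.45
  [0.5→4.5]: (313.8+136.2)/2 × 4 = 900.0
  [4.5→4.75]: (136.2+122.9)/2 × 0.25 = 32.3875
  [4.75→5.25]: (122.9+99.9)/2 × 0.5 = 55.7
  Sum = 1066.5375 ng/mL·hr

AUC = 1070 ng/mL·hr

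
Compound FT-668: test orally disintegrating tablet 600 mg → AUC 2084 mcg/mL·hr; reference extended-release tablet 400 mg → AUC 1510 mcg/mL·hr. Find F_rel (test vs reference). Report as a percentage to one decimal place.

F_rel = 92.0%

F_rel = (AUC_test/D_test) / (AUC_ref/D_ref)
      = (2084/600) / (1510/400)
      = 3.47333 / 3.775 = 0.9201 = 92.01%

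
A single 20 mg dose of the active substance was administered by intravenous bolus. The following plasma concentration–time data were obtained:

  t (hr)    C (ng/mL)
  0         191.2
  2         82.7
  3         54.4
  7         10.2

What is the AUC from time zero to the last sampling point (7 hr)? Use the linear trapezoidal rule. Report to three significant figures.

AUC = 472 ng/mL·hr

Trapezoidal AUC_0→7:
  [0→2]: (191.2+82.7)/2 × 2 = 273.9
  [2→3]: (82.7+54.4)/2 × 1 = 68.55
  [3→7]: (54.4+10.2)/2 × 4 = 129.2
  Sum = 471.65 ng/mL·hr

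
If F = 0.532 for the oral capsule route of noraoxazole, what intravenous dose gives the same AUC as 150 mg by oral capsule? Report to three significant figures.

D_iv = 79.8 mg

Systemic exposure from an extravascular dose = F × D_ev, so the equivalent IV dose is F × D_ev.
D_iv = F × D_ev = 0.532 × 150 = 79.8 mg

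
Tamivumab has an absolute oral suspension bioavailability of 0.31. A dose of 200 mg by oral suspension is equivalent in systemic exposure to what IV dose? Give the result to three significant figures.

D_iv = 62.0 mg

Systemic exposure from an extravascular dose = F × D_ev, so the equivalent IV dose is F × D_ev.
D_iv = F × D_ev = 0.31 × 200 = 62 mg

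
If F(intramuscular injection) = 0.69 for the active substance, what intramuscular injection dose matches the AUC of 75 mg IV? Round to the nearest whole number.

For equal systemic exposure: F × D_ev = D_iv
D_ev = D_iv / F = 75 / 0.69 = 108.696 mg

D_intramuscular = 109 mg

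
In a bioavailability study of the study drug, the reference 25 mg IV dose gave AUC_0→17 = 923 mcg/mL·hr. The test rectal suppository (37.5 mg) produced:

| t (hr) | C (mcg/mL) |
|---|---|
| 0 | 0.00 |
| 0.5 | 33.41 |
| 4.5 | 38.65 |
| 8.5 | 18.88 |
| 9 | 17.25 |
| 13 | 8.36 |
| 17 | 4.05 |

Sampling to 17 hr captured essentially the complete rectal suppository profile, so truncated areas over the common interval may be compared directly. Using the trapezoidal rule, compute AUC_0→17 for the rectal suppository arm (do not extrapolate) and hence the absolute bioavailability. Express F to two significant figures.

F = 0.25

Trapezoidal AUC_0→17 (rectal suppository):
  [0→0.5]: (0.00+33.41)/2 × 0.5 = 8.3525
  [0.5→4.5]: (33.41+38.65)/2 × 4 = 144.12
  [4.5→8.5]: (38.65+18.88)/2 × 4 = 115.06
  [8.5→9]: (18.88+17.25)/2 × 0.5 = 9.0325
  [9→13]: (17.25+8.36)/2 × 4 = 51.22
  [13→17]: (8.36+4.05)/2 × 4 = 24.82
  Sum = 352.605 mcg/mL·hr
F = (AUC_ev/D_ev)/(AUC_iv/D_iv) = (352.605/37.5)/(923/25) = 9.4028/36.92 = 0.2547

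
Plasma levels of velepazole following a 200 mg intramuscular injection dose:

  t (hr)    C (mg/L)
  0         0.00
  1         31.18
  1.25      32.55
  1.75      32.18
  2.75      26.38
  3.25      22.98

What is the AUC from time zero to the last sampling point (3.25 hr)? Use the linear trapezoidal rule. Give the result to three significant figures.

Trapezoidal AUC_0→3.25:
  [0→1]: (0.00+31.18)/2 × 1 = 15.59
  [1→1.25]: (31.18+32.55)/2 × 0.25 = 7.96625
  [1.25→1.75]: (32.55+32.18)/2 × 0.5 = 16.1825
  [1.75→2.75]: (32.18+26.38)/2 × 1 = 29.28
  [2.75→3.25]: (26.38+22.98)/2 × 0.5 = 12.34
  Sum = 81.35875 mg/L·hr

AUC = 81.4 mg/L·hr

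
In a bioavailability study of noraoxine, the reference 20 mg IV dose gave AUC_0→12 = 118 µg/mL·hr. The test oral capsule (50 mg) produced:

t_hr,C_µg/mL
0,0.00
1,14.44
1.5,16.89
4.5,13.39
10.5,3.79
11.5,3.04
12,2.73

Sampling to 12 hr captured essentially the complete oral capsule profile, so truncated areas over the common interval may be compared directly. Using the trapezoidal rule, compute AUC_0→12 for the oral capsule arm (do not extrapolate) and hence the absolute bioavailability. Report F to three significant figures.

F = 0.396

Trapezoidal AUC_0→12 (oral capsule):
  [0→1]: (0.00+14.44)/2 × 1 = 7.22
  [1→1.5]: (14.44+16.89)/2 × 0.5 = 7.8325
  [1.5→4.5]: (16.89+13.39)/2 × 3 = 45.42
  [4.5→10.5]: (13.39+3.79)/2 × 6 = 51.54
  [10.5→11.5]: (3.79+3.04)/2 × 1 = 3.415
  [11.5→12]: (3.04+2.73)/2 × 0.5 = 1.4425
  Sum = 116.87 µg/mL·hr
F = (AUC_ev/D_ev)/(AUC_iv/D_iv) = (116.87/50)/(118/20) = 2.3374/5.9 = 0.3962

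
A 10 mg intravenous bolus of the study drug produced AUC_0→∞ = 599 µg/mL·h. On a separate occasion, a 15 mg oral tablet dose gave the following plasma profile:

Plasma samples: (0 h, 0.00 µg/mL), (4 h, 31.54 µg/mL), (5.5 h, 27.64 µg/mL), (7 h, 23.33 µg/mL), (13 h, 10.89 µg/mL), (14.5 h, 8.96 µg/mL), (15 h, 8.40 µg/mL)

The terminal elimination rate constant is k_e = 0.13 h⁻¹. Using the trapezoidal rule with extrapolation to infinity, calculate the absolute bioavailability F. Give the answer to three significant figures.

F = 0.370

Trapezoidal AUC_0→15 (oral tablet):
  [0→4]: (0.00+31.54)/2 × 4 = 63.08
  [4→5.5]: (31.54+27.64)/2 × 1.5 = 44.385
  [5.5→7]: (27.64+23.33)/2 × 1.5 = 38.2275
  [7→13]: (23.33+10.89)/2 × 6 = 102.66
  [13→14.5]: (10.89+8.96)/2 × 1.5 = 14.8875
  [14.5→15]: (8.96+8.40)/2 × 0.5 = 4.34
  Sum = 267.58 µg/mL·h
Tail: C_last/k_e = 8.40/0.13 = 64.615
AUC_0→∞ (oral tablet) = 267.58 + 64.615 = 332.195 µg/mL·h
F = (AUC_ev/D_ev)/(AUC_iv/D_iv) = (332.195/15)/(599/10) = 22.1463/59.9 = 0.3697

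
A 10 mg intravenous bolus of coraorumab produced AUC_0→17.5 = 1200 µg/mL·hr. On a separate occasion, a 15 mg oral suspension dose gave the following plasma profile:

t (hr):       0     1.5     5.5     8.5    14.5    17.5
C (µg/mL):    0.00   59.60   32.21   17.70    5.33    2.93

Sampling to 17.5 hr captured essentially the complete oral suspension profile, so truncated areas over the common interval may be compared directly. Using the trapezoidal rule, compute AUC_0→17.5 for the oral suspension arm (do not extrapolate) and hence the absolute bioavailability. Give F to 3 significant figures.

Trapezoidal AUC_0→17.5 (oral suspension):
  [0→1.5]: (0.00+59.60)/2 × 1.5 = 44.7
  [1.5→5.5]: (59.60+32.21)/2 × 4 = 183.62
  [5.5→8.5]: (32.21+17.70)/2 × 3 = 74.865
  [8.5→14.5]: (17.70+5.33)/2 × 6 = 69.09
  [14.5→17.5]: (5.33+2.93)/2 × 3 = 12.39
  Sum = 384.665 µg/mL·hr
F = (AUC_ev/D_ev)/(AUC_iv/D_iv) = (384.665/15)/(1200/10) = 25.6443/120 = 0.2137

F = 0.214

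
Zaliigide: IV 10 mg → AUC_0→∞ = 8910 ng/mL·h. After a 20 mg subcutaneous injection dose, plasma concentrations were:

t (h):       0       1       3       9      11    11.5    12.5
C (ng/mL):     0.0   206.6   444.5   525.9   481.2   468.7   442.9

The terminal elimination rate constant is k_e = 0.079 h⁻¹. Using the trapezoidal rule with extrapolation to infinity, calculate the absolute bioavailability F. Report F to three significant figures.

F = 0.616

Trapezoidal AUC_0→12.5 (subcutaneous injection):
  [0→1]: (0.0+206.6)/2 × 1 = 103.3
  [1→3]: (206.6+444.5)/2 × 2 = 651.1
  [3→9]: (444.5+525.9)/2 × 6 = 2911.2
  [9→11]: (525.9+481.2)/2 × 2 = 1007.1
  [11→11.5]: (481.2+468.7)/2 × 0.5 = 237.475
  [11.5→12.5]: (468.7+442.9)/2 × 1 = 455.8
  Sum = 5365.975 ng/mL·h
Tail: C_last/k_e = 442.9/0.079 = 5606.329
AUC_0→∞ (subcutaneous injection) = 5365.975 + 5606.329 = 10972.304 ng/mL·h
F = (AUC_ev/D_ev)/(AUC_iv/D_iv) = (10972.304/20)/(8910/10) = 548.6152/891 = 0.6157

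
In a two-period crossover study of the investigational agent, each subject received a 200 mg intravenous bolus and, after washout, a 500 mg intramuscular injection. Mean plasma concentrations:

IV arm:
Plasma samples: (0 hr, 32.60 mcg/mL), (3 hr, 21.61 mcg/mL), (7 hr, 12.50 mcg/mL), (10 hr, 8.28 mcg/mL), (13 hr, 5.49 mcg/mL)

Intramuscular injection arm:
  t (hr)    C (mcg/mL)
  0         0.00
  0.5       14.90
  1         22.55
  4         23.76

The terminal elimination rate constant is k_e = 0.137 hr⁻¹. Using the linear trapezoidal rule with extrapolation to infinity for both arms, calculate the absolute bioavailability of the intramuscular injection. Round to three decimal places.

Trapezoidal AUC_0→13 (IV):
  [0→3]: (32.60+21.61)/2 × 3 = 81.315
  [3→7]: (21.61+12.50)/2 × 4 = 68.22
  [7→10]: (12.50+8.28)/2 × 3 = 31.17
  [10→13]: (8.28+5.49)/2 × 3 = 20.655
  Sum = 201.36 mcg/mL·hr
IV tail: 5.49/0.137 = 40.073; AUC_iv,0→∞ = 201.36 + 40.073 = 241.433 mcg/mL·hr
Trapezoidal AUC_0→4 (intramuscular injection):
  [0→0.5]: (0.00+14.90)/2 × 0.5 = 3.725
  [0.5→1]: (14.90+22.55)/2 × 0.5 = 9.3625
  [1→4]: (22.55+23.76)/2 × 3 = 69.465
  Sum = 82.5525 mcg/mL·hr
intramuscular injection tail: 23.76/0.137 = 173.431; AUC_ev,0→∞ = 82.5525 + 173.431 = 255.9835 mcg/mL·hr
F = (AUC_ev/D_ev)/(AUC_iv/D_iv) = (255.9835/500)/(241.433/200) = 0.511967/1.207165 = 0.4241

F = 0.424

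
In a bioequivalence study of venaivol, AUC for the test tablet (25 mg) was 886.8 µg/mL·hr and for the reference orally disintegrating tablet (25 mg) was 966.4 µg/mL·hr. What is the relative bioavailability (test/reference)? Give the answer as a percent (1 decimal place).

F_rel = 91.8%

F_rel = (AUC_test/D_test) / (AUC_ref/D_ref)
      = (886.8/25) / (966.4/25)
      = 35.472 / 38.656 = 0.9176 = 91.76%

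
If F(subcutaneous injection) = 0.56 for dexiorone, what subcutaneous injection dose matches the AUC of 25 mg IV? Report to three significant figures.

For equal systemic exposure: F × D_ev = D_iv
D_ev = D_iv / F = 25 / 0.56 = 44.6429 mg

D_subcutaneous = 44.6 mg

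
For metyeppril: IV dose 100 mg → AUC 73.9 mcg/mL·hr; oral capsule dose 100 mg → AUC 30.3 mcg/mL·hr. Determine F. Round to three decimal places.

F = (AUC_ev / D_ev) / (AUC_iv / D_iv)
  = (30.3/100) / (73.9/100)
  = 0.303 / 0.739 = 0.4100

F = 0.410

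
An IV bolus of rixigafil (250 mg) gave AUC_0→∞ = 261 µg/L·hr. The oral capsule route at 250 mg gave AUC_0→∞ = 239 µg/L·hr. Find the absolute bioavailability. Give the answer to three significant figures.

F = 0.916

F = (AUC_ev / D_ev) / (AUC_iv / D_iv)
  = (239/250) / (261/250)
  = 0.956 / 1.044 = 0.9157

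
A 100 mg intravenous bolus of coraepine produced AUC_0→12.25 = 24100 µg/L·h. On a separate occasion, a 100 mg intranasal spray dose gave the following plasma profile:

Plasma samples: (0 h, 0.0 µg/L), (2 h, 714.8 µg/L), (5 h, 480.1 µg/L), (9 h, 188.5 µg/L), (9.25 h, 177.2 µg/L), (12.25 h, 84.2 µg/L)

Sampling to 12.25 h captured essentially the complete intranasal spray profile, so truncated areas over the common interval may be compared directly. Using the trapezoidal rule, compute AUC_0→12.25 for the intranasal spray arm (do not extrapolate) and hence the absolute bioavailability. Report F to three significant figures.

F = 0.178

Trapezoidal AUC_0→12.25 (intranasal spray):
  [0→2]: (0.0+714.8)/2 × 2 = 714.8
  [2→5]: (714.8+480.1)/2 × 3 = 1792.35
  [5→9]: (480.1+188.5)/2 × 4 = 1337.2
  [9→9.25]: (188.5+177.2)/2 × 0.25 = 45.7125
  [9.25→12.25]: (177.2+84.2)/2 × 3 = 392.1
  Sum = 4282.1625 µg/L·h
F = (AUC_ev/D_ev)/(AUC_iv/D_iv) = (4282.1625/100)/(24100/100) = 42.821625/241 = 0.1777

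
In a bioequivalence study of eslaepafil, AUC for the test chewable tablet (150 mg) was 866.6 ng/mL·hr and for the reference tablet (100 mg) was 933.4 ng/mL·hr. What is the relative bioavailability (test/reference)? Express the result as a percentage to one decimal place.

F_rel = 61.9%

F_rel = (AUC_test/D_test) / (AUC_ref/D_ref)
      = (866.6/150) / (933.4/100)
      = 5.77733 / 9.334 = 0.6190 = 61.90%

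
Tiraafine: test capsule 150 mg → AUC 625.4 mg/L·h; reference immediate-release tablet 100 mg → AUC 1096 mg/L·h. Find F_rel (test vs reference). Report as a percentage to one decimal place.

F_rel = (AUC_test/D_test) / (AUC_ref/D_ref)
      = (625.4/150) / (1096/100)
      = 4.16933 / 10.96 = 0.3804 = 38.04%

F_rel = 38.0%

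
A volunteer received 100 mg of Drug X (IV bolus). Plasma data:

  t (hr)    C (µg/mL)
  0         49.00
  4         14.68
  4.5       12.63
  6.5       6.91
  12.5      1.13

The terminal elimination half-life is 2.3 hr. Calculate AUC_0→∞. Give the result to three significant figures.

AUC = 182 µg/mL·hr

Trapezoidal AUC_0→12.5:
  [0→4]: (49.00+14.68)/2 × 4 = 127.36
  [4→4.5]: (14.68+12.63)/2 × 0.5 = 6.8275
  [4.5→6.5]: (12.63+6.91)/2 × 2 = 19.54
  [6.5→12.5]: (6.91+1.13)/2 × 6 = 24.12
  Sum = 177.8475 µg/mL·hr
k_e = ln2 / t½ = 0.693147 / 2.3 = 0.3014 hr^-1
Extrapolated tail: C_last / k_e = 1.13 / 0.3014 = 3.749
AUC_0→∞ = 177.8475 + 3.749 = 181.5965 µg/mL·hr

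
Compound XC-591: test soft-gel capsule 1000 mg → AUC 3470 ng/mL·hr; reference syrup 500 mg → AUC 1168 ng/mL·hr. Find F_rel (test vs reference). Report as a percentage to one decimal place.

F_rel = (AUC_test/D_test) / (AUC_ref/D_ref)
      = (3470/1000) / (1168/500)
      = 3.47 / 2.336 = 1.4854 = 148.54%

F_rel = 148.5%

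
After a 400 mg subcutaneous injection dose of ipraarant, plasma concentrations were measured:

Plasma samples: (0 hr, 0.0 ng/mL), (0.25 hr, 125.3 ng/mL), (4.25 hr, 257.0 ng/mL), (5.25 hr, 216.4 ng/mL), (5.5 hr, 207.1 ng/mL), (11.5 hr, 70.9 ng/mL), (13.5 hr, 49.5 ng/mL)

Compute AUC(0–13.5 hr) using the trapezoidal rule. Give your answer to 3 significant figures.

Trapezoidal AUC_0→13.5:
  [0→0.25]: (0.0+125.3)/2 × 0.25 = 15.6625
  [0.25→4.25]: (125.3+257.0)/2 × 4 = 764.6
  [4.25→5.25]: (257.0+216.4)/2 × 1 = 236.7
  [5.25→5.5]: (216.4+207.1)/2 × 0.25 = 52.9375
  [5.5→11.5]: (207.1+70.9)/2 × 6 = 834.0
  [11.5→13.5]: (70.9+49.5)/2 × 2 = 120.4
  Sum = 2024.3 ng/mL·hr

AUC = 2020 ng/mL·hr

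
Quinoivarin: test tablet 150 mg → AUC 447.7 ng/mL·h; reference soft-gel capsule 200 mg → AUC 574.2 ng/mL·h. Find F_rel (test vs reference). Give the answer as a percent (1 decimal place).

F_rel = (AUC_test/D_test) / (AUC_ref/D_ref)
      = (447.7/150) / (574.2/200)
      = 2.98467 / 2.871 = 1.0396 = 103.96%

F_rel = 104.0%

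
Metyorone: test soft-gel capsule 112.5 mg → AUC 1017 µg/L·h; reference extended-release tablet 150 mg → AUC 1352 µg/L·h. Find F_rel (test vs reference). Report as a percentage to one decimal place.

F_rel = 100.3%

F_rel = (AUC_test/D_test) / (AUC_ref/D_ref)
      = (1017/112.5) / (1352/150)
      = 9.04 / 9.01333 = 1.0030 = 100.30%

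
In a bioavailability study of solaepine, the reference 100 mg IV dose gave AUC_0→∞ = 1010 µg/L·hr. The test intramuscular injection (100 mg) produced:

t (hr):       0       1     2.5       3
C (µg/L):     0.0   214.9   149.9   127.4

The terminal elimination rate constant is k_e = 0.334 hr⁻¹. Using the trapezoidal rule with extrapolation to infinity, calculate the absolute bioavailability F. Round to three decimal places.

F = 0.824

Trapezoidal AUC_0→3 (intramuscular injection):
  [0→1]: (0.0+214.9)/2 × 1 = 107.45
  [1→2.5]: (214.9+149.9)/2 × 1.5 = 273.6
  [2.5→3]: (149.9+127.4)/2 × 0.5 = 69.325
  Sum = 450.375 µg/L·hr
Tail: C_last/k_e = 127.4/0.334 = 381.437
AUC_0→∞ (intramuscular injection) = 450.375 + 381.437 = 831.812 µg/L·hr
F = (AUC_ev/D_ev)/(AUC_iv/D_iv) = (831.812/100)/(1010/100) = 8.31812/10.1 = 0.8236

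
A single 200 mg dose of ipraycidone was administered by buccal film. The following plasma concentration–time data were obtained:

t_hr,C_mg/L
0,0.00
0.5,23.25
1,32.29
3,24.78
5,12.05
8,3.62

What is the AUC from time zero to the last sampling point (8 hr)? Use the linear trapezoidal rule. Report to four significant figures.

Trapezoidal AUC_0→8:
  [0→0.5]: (0.00+23.25)/2 × 0.5 = 5.8125
  [0.5→1]: (23.25+32.29)/2 × 0.5 = 13.885
  [1→3]: (32.29+24.78)/2 × 2 = 57.07
  [3→5]: (24.78+12.05)/2 × 2 = 36.83
  [5→8]: (12.05+3.62)/2 × 3 = 23.505
  Sum = 137.1025 mg/L·hr

AUC = 137.1 mg/L·hr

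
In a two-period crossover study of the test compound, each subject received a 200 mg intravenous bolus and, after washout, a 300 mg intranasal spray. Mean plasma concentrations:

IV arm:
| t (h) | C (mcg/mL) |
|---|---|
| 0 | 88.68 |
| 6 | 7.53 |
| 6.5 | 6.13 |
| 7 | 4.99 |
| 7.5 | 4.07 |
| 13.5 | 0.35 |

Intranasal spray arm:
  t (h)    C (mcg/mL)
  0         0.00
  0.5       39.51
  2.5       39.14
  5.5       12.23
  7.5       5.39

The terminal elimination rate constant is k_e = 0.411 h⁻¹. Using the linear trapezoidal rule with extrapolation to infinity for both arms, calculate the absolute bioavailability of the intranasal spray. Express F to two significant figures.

Trapezoidal AUC_0→13.5 (IV):
  [0→6]: (88.68+7.53)/2 × 6 = 288.63
  [6→6.5]: (7.53+6.13)/2 × 0.5 = 3.415
  [6.5→7]: (6.13+4.99)/2 × 0.5 = 2.78
  [7→7.5]: (4.99+4.07)/2 × 0.5 = 2.265
  [7.5→13.5]: (4.07+0.35)/2 × 6 = 13.26
  Sum = 310.35 mcg/mL·h
IV tail: 0.35/0.411 = 0.852; AUC_iv,0→∞ = 310.35 + 0.852 = 311.202 mcg/mL·h
Trapezoidal AUC_0→7.5 (intranasal spray):
  [0→0.5]: (0.00+39.51)/2 × 0.5 = 9.8775
  [0.5→2.5]: (39.51+39.14)/2 × 2 = 78.65
  [2.5→5.5]: (39.14+12.23)/2 × 3 = 77.055
  [5.5→7.5]: (12.23+5.39)/2 × 2 = 17.62
  Sum = 183.2025 mcg/mL·h
intranasal spray tail: 5.39/0.411 = 13.114; AUC_ev,0→∞ = 183.2025 + 13.114 = 196.3165 mcg/mL·h
F = (AUC_ev/D_ev)/(AUC_iv/D_iv) = (196.3165/300)/(311.202/200) = 0.654388/1.55601 = 0.4206

F = 0.42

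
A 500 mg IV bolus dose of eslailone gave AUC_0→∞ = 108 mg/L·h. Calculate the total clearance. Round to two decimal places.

CL = Dose_iv / AUC_0→∞
   = 500 / 108 = 4.62963 L/h

CL = 4.63 L/h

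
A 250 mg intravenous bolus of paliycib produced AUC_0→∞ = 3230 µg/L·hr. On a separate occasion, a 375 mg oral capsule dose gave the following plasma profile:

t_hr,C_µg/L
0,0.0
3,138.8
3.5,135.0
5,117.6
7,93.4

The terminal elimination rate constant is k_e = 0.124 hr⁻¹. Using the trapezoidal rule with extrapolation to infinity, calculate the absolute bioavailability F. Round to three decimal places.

Trapezoidal AUC_0→7 (oral capsule):
  [0→3]: (0.0+138.8)/2 × 3 = 208.2
  [3→3.5]: (138.8+135.0)/2 × 0.5 = 68.45
  [3.5→5]: (135.0+117.6)/2 × 1.5 = 189.45
  [5→7]: (117.6+93.4)/2 × 2 = 211.0
  Sum = 677.1 µg/L·hr
Tail: C_last/k_e = 93.4/0.124 = 753.226
AUC_0→∞ (oral capsule) = 677.1 + 753.226 = 1430.326 µg/L·hr
F = (AUC_ev/D_ev)/(AUC_iv/D_iv) = (1430.326/375)/(3230/250) = 3.8142/12.92 = 0.2952

F = 0.295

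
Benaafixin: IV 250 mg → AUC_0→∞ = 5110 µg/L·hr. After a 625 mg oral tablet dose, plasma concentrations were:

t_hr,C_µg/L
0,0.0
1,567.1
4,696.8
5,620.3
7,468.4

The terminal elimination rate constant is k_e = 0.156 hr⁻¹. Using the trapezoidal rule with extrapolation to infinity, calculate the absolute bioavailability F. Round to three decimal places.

Trapezoidal AUC_0→7 (oral tablet):
  [0→1]: (0.0+567.1)/2 × 1 = 283.55
  [1→4]: (567.1+696.8)/2 × 3 = 1895.85
  [4→5]: (696.8+620.3)/2 × 1 = 658.55
  [5→7]: (620.3+468.4)/2 × 2 = 1088.7
  Sum = 3926.65 µg/L·hr
Tail: C_last/k_e = 468.4/0.156 = 3002.564
AUC_0→∞ (oral tablet) = 3926.65 + 3002.564 = 6929.214 µg/L·hr
F = (AUC_ev/D_ev)/(AUC_iv/D_iv) = (6929.214/625)/(5110/250) = 11.0867/20.44 = 0.5424

F = 0.542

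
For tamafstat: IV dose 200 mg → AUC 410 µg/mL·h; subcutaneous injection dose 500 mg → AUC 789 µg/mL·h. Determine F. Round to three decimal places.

F = 0.770

F = (AUC_ev / D_ev) / (AUC_iv / D_iv)
  = (789/500) / (410/200)
  = 1.578 / 2.05 = 0.7698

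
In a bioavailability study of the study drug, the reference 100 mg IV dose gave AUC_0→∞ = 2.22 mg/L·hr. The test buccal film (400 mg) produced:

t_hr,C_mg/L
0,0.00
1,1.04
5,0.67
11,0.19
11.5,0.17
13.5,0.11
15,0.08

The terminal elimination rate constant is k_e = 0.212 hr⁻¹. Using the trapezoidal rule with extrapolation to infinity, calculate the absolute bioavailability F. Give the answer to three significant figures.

Trapezoidal AUC_0→15 (buccal film):
  [0→1]: (0.00+1.04)/2 × 1 = 0.52
  [1→5]: (1.04+0.67)/2 × 4 = 3.42
  [5→11]: (0.67+0.19)/2 × 6 = 2.58
  [11→11.5]: (0.19+0.17)/2 × 0.5 = 0.09
  [11.5→13.5]: (0.17+0.11)/2 × 2 = 0.28
  [13.5→15]: (0.11+0.08)/2 × 1.5 = 0.1425
  Sum = 7.0325 mg/L·hr
Tail: C_last/k_e = 0.08/0.212 = 0.377
AUC_0→∞ (buccal film) = 7.0325 + 0.377 = 7.4095 mg/L·hr
F = (AUC_ev/D_ev)/(AUC_iv/D_iv) = (7.4095/400)/(2.22/100) = 0.01852375/0.0222 = 0.8344

F = 0.834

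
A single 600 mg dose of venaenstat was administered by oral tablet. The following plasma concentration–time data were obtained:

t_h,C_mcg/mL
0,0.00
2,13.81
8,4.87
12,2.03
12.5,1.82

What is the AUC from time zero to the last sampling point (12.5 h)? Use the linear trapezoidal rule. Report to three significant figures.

Trapezoidal AUC_0→12.5:
  [0→2]: (0.00+13.81)/2 × 2 = 13.81
  [2→8]: (13.81+4.87)/2 × 6 = 56.04
  [8→12]: (4.87+2.03)/2 × 4 = 13.8
  [12→12.5]: (2.03+1.82)/2 × 0.5 = 0.9625
  Sum = 84.6125 mcg/mL·h

AUC = 84.6 mcg/mL·h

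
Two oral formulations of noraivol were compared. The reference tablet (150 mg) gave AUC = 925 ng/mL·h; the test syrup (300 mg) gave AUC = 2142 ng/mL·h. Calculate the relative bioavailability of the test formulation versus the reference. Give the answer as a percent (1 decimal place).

F_rel = 115.8%

F_rel = (AUC_test/D_test) / (AUC_ref/D_ref)
      = (2142/300) / (925/150)
      = 7.14 / 6.16667 = 1.1578 = 115.78%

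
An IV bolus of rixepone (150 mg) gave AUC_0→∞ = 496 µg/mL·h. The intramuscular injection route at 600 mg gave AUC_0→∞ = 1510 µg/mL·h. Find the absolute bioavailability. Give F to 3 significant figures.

F = 0.761

F = (AUC_ev / D_ev) / (AUC_iv / D_iv)
  = (1510/600) / (496/150)
  = 2.51667 / 3.30667 = 0.7611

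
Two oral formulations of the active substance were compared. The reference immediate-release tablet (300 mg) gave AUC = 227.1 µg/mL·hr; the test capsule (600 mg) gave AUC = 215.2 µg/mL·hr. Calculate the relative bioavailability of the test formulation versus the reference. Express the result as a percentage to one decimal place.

F_rel = 47.4%

F_rel = (AUC_test/D_test) / (AUC_ref/D_ref)
      = (215.2/600) / (227.1/300)
      = 0.358667 / 0.757 = 0.4738 = 47.38%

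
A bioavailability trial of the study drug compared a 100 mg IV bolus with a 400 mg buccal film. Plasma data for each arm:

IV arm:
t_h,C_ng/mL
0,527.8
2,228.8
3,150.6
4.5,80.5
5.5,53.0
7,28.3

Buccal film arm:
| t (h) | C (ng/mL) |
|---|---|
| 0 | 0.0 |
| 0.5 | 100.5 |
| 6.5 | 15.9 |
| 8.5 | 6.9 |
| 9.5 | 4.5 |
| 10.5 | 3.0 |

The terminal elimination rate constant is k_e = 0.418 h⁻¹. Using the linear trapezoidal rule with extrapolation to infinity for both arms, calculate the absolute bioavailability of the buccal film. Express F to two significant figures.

Trapezoidal AUC_0→7 (IV):
  [0→2]: (527.8+228.8)/2 × 2 = 756.6
  [2→3]: (228.8+150.6)/2 × 1 = 189.7
  [3→4.5]: (150.6+80.5)/2 × 1.5 = 173.325
  [4.5→5.5]: (80.5+53.0)/2 × 1 = 66.75
  [5.5→7]: (53.0+28.3)/2 × 1.5 = 60.975
  Sum = 1247.35 ng/mL·h
IV tail: 28.3/0.418 = 67.703; AUC_iv,0→∞ = 1247.35 + 67.703 = 1315.053 ng/mL·h
Trapezoidal AUC_0→10.5 (buccal film):
  [0→0.5]: (0.0+100.5)/2 × 0.5 = 25.125
  [0.5→6.5]: (100.5+15.9)/2 × 6 = 349.2
  [6.5→8.5]: (15.9+6.9)/2 × 2 = 22.8
  [8.5→9.5]: (6.9+4.5)/2 × 1 = 5.7
  [9.5→10.5]: (4.5+3.0)/2 × 1 = 3.75
  Sum = 406.575 ng/mL·h
buccal film tail: 3.0/0.418 = 7.177; AUC_ev,0→∞ = 406.575 + 7.177 = 413.752 ng/mL·h
F = (AUC_ev/D_ev)/(AUC_iv/D_iv) = (413.752/400)/(1315.053/100) = 1.03438/13.15053 = 0.0787

F = 0.079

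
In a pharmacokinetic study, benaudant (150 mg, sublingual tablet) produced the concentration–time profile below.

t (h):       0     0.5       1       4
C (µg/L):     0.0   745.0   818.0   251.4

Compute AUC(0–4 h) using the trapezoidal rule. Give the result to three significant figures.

Trapezoidal AUC_0→4:
  [0→0.5]: (0.0+745.0)/2 × 0.5 = 186.25
  [0.5→1]: (745.0+818.0)/2 × 0.5 = 390.75
  [1→4]: (818.0+251.4)/2 × 3 = 1604.1
  Sum = 2181.1 µg/L·h

AUC = 2180 µg/L·h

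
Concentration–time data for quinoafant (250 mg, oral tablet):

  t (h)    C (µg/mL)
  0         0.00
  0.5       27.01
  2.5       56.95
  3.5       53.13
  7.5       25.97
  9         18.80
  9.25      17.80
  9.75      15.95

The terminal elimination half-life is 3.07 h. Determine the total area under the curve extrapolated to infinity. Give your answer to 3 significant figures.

AUC = 421 µg/mL·h

Trapezoidal AUC_0→9.75:
  [0→0.5]: (0.00+27.01)/2 × 0.5 = 6.7525
  [0.5→2.5]: (27.01+56.95)/2 × 2 = 83.96
  [2.5→3.5]: (56.95+53.13)/2 × 1 = 55.04
  [3.5→7.5]: (53.13+25.97)/2 × 4 = 158.2
  [7.5→9]: (25.97+18.80)/2 × 1.5 = 33.5775
  [9→9.25]: (18.80+17.80)/2 × 0.25 = 4.575
  [9.25→9.75]: (17.80+15.95)/2 × 0.5 = 8.4375
  Sum = 350.5425 µg/mL·h
k_e = ln2 / t½ = 0.693147 / 3.07 = 0.2258 h^-1
Extrapolated tail: C_last / k_e = 15.95 / 0.2258 = 70.638
AUC_0→∞ = 350.5425 + 70.638 = 421.1805 µg/mL·h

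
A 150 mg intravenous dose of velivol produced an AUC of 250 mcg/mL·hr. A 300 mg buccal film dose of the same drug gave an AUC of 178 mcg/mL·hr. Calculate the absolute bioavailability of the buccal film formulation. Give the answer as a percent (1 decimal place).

F = (AUC_ev / D_ev) / (AUC_iv / D_iv)
  = (178/300) / (250/150)
  = 0.593333 / 1.66667 = 0.3560
  = 35.60%

F = 35.6%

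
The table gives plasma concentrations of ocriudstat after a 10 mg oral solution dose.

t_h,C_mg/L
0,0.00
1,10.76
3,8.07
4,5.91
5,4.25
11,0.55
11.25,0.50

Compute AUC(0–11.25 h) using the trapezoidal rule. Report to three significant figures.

Trapezoidal AUC_0→11.25:
  [0→1]: (0.00+10.76)/2 × 1 = 5.38
  [1→3]: (10.76+8.07)/2 × 2 = 18.83
  [3→4]: (8.07+5.91)/2 × 1 = 6.99
  [4→5]: (5.91+4.25)/2 × 1 = 5.08
  [5→11]: (4.25+0.55)/2 × 6 = 14.4
  [11→11.25]: (0.55+0.50)/2 × 0.25 = 0.13125
  Sum = 50.81125 mg/L·h

AUC = 50.8 mg/L·h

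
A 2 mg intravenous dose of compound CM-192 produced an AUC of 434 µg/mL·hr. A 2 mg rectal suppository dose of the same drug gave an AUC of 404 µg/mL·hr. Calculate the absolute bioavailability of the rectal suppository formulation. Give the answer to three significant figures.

F = (AUC_ev / D_ev) / (AUC_iv / D_iv)
  = (404/2) / (434/2)
  = 202 / 217 = 0.9309

F = 0.931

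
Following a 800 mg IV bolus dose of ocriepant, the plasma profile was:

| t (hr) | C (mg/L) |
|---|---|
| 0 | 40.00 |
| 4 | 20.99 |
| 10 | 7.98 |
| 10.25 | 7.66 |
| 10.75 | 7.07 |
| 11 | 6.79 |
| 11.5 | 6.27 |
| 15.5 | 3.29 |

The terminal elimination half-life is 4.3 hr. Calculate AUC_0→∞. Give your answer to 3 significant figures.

AUC = 259 mg/L·hr

Trapezoidal AUC_0→15.5:
  [0→4]: (40.00+20.99)/2 × 4 = 121.98
  [4→10]: (20.99+7.98)/2 × 6 = 86.91
  [10→10.25]: (7.98+7.66)/2 × 0.25 = 1.955
  [10.25→10.75]: (7.66+7.07)/2 × 0.5 = 3.6825
  [10.75→11]: (7.07+6.79)/2 × 0.25 = 1.7325
  [11→11.5]: (6.79+6.27)/2 × 0.5 = 3.265
  [11.5→15.5]: (6.27+3.29)/2 × 4 = 19.12
  Sum = 238.645 mg/L·hr
k_e = ln2 / t½ = 0.693147 / 4.3 = 0.1612 hr^-1
Extrapolated tail: C_last / k_e = 3.29 / 0.1612 = 20.409
AUC_0→∞ = 238.645 + 20.409 = 259.054 mg/L·hr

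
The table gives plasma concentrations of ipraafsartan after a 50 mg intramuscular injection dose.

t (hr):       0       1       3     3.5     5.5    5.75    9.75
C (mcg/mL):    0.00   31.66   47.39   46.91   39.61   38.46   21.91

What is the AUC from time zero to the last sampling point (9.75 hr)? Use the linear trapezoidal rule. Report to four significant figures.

AUC = 335.5 mcg/mL·hr

Trapezoidal AUC_0→9.75:
  [0→1]: (0.00+31.66)/2 × 1 = 15.83
  [1→3]: (31.66+47.39)/2 × 2 = 79.05
  [3→3.5]: (47.39+46.91)/2 × 0.5 = 23.575
  [3.5→5.5]: (46.91+39.61)/2 × 2 = 86.52
  [5.5→5.75]: (39.61+38.46)/2 × 0.25 = 9.75875
  [5.75→9.75]: (38.46+21.91)/2 × 4 = 120.74
  Sum = 335.47375 mcg/mL·hr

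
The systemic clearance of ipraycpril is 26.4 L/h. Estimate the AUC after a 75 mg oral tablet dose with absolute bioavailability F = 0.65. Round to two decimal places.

AUC = 1.85 mg/L·h

AUC_0→∞ = F × Dose / CL
        = 0.65 × 75 / 26.4 = 1.84659 mg/L·h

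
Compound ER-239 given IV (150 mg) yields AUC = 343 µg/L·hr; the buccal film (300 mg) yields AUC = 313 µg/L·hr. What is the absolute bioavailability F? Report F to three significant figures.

F = 0.456

F = (AUC_ev / D_ev) / (AUC_iv / D_iv)
  = (313/300) / (343/150)
  = 1.04333 / 2.28667 = 0.4563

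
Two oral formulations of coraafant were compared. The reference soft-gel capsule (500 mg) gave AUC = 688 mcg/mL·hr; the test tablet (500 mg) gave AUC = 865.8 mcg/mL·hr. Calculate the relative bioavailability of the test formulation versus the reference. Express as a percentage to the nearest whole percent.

F_rel = 126%

F_rel = (AUC_test/D_test) / (AUC_ref/D_ref)
      = (865.8/500) / (688/500)
      = 1.7316 / 1.376 = 1.2584 = 125.84%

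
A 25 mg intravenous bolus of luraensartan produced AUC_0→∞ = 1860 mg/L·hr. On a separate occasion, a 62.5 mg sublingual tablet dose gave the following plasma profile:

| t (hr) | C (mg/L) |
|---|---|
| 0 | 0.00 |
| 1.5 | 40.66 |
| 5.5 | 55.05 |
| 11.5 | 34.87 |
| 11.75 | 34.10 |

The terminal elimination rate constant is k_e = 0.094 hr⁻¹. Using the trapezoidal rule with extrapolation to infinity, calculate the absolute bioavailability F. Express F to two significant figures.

Trapezoidal AUC_0→11.75 (sublingual tablet):
  [0→1.5]: (0.00+40.66)/2 × 1.5 = 30.495
  [1.5→5.5]: (40.66+55.05)/2 × 4 = 191.42
  [5.5→11.5]: (55.05+34.87)/2 × 6 = 269.76
  [11.5→11.75]: (34.87+34.10)/2 × 0.25 = 8.62125
  Sum = 500.29625 mg/L·hr
Tail: C_last/k_e = 34.10/0.094 = 362.766
AUC_0→∞ (sublingual tablet) = 500.29625 + 362.766 = 863.06225 mg/L·hr
F = (AUC_ev/D_ev)/(AUC_iv/D_iv) = (863.06225/62.5)/(1860/25) = 13.808996/74.4 = 0.1856

F = 0.19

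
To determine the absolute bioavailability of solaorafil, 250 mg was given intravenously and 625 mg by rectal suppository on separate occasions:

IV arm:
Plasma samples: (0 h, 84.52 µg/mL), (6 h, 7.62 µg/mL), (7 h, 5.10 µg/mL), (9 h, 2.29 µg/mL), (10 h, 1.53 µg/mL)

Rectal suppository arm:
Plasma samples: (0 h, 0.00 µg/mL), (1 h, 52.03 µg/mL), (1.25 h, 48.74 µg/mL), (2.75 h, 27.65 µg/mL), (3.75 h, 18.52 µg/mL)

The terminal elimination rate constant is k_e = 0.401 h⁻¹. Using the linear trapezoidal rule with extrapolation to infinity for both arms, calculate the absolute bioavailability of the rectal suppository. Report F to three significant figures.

F = 0.223

Trapezoidal AUC_0→10 (IV):
  [0→6]: (84.52+7.62)/2 × 6 = 276.42
  [6→7]: (7.62+5.10)/2 × 1 = 6.36
  [7→9]: (5.10+2.29)/2 × 2 = 7.39
  [9→10]: (2.29+1.53)/2 × 1 = 1.91
  Sum = 292.08 µg/mL·h
IV tail: 1.53/0.401 = 3.815; AUC_iv,0→∞ = 292.08 + 3.815 = 295.895 µg/mL·h
Trapezoidal AUC_0→3.75 (rectal suppository):
  [0→1]: (0.00+52.03)/2 × 1 = 26.015
  [1→1.25]: (52.03+48.74)/2 × 0.25 = 12.59625
  [1.25→2.75]: (48.74+27.65)/2 × 1.5 = 57.2925
  [2.75→3.75]: (27.65+18.52)/2 × 1 = 23.085
  Sum = 118.98875 µg/mL·h
rectal suppository tail: 18.52/0.401 = 46.185; AUC_ev,0→∞ = 118.98875 + 46.185 = 165.17375 µg/mL·h
F = (AUC_ev/D_ev)/(AUC_iv/D_iv) = (165.17375/625)/(295.895/250) = 0.264278/1.18358 = 0.2233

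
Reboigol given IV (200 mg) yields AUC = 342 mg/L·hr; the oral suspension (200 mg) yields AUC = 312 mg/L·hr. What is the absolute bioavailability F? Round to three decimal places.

F = (AUC_ev / D_ev) / (AUC_iv / D_iv)
  = (312/200) / (342/200)
  = 1.56 / 1.71 = 0.9123

F = 0.912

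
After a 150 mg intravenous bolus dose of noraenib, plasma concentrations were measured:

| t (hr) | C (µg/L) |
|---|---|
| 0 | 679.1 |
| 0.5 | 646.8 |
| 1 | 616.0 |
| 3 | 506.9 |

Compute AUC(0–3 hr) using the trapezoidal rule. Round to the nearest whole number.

Trapezoidal AUC_0→3:
  [0→0.5]: (679.1+646.8)/2 × 0.5 = 331.475
  [0.5→1]: (646.8+616.0)/2 × 0.5 = 315.7
  [1→3]: (616.0+506.9)/2 × 2 = 1122.9
  Sum = 1770.075 µg/L·hr

AUC = 1770 µg/L·hr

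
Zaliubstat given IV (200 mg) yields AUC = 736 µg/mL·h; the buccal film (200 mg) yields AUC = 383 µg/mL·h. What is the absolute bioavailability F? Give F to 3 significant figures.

F = 0.520

F = (AUC_ev / D_ev) / (AUC_iv / D_iv)
  = (383/200) / (736/200)
  = 1.915 / 3.68 = 0.5204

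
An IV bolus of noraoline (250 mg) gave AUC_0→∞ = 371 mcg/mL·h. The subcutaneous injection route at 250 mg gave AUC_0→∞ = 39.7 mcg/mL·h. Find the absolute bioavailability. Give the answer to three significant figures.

F = (AUC_ev / D_ev) / (AUC_iv / D_iv)
  = (39.7/250) / (371/250)
  = 0.1588 / 1.484 = 0.1070

F = 0.107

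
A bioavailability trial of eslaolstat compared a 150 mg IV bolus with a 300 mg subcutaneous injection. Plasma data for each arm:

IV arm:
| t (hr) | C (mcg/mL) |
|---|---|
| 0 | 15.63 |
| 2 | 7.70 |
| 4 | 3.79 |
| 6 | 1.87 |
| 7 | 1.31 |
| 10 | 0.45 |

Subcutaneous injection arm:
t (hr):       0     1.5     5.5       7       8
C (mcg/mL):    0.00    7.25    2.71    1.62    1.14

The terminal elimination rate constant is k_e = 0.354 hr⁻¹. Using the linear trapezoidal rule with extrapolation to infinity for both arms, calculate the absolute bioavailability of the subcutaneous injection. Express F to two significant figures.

F = 0.36

Trapezoidal AUC_0→10 (IV):
  [0→2]: (15.63+7.70)/2 × 2 = 23.33
  [2→4]: (7.70+3.79)/2 × 2 = 11.49
  [4→6]: (3.79+1.87)/2 × 2 = 5.66
  [6→7]: (1.87+1.31)/2 × 1 = 1.59
  [7→10]: (1.31+0.45)/2 × 3 = 2.64
  Sum = 44.71 mcg/mL·hr
IV tail: 0.45/0.354 = 1.271; AUC_iv,0→∞ = 44.71 + 1.271 = 45.981 mcg/mL·hr
Trapezoidal AUC_0→8 (subcutaneous injection):
  [0→1.5]: (0.00+7.25)/2 × 1.5 = 5.4375
  [1.5→5.5]: (7.25+2.71)/2 × 4 = 19.92
  [5.5→7]: (2.71+1.62)/2 × 1.5 = 3.2475
  [7→8]: (1.62+1.14)/2 × 1 = 1.38
  Sum = 29.985 mcg/mL·hr
subcutaneous injection tail: 1.14/0.354 = 3.220; AUC_ev,0→∞ = 29.985 + 3.220 = 33.205 mcg/mL·hr
F = (AUC_ev/D_ev)/(AUC_iv/D_iv) = (33.205/300)/(45.981/150) = 0.110683/0.30654 = 0.3611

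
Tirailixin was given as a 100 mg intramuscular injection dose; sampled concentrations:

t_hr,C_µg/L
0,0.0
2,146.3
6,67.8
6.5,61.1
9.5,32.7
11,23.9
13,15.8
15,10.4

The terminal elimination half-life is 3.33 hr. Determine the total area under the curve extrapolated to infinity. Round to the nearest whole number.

Trapezoidal AUC_0→15:
  [0→2]: (0.0+146.3)/2 × 2 = 146.3
  [2→6]: (146.3+67.8)/2 × 4 = 428.2
  [6→6.5]: (67.8+61.1)/2 × 0.5 = 32.225
  [6.5→9.5]: (61.1+32.7)/2 × 3 = 140.7
  [9.5→11]: (32.7+23.9)/2 × 1.5 = 42.45
  [11→13]: (23.9+15.8)/2 × 2 = 39.7
  [13→15]: (15.8+10.4)/2 × 2 = 26.2
  Sum = 855.775 µg/L·hr
k_e = ln2 / t½ = 0.693147 / 3.33 = 0.2082 hr^-1
Extrapolated tail: C_last / k_e = 10.4 / 0.2082 = 49.952
AUC_0→∞ = 855.775 + 49.952 = 905.727 µg/L·hr

AUC = 906 µg/L·hr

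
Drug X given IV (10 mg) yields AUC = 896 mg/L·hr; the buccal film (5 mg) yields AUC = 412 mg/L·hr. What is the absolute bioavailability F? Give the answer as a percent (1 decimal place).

F = 92.0%

F = (AUC_ev / D_ev) / (AUC_iv / D_iv)
  = (412/5) / (896/10)
  = 82.4 / 89.6 = 0.9196
  = 91.96%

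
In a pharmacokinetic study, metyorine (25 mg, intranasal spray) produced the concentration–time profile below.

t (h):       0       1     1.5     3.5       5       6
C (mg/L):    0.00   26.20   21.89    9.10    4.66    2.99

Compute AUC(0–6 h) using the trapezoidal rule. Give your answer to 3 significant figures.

AUC = 70.3 mg/L·h

Trapezoidal AUC_0→6:
  [0→1]: (0.00+26.20)/2 × 1 = 13.1
  [1→1.5]: (26.20+21.89)/2 × 0.5 = 12.0225
  [1.5→3.5]: (21.89+9.10)/2 × 2 = 30.99
  [3.5→5]: (9.10+4.66)/2 × 1.5 = 10.32
  [5→6]: (4.66+2.99)/2 × 1 = 3.825
  Sum = 70.2575 mg/L·h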